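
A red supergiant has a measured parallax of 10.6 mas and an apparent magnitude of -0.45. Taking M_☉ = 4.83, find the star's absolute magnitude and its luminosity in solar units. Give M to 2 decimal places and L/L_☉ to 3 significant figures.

M ≈ -5.32; L/L_☉ ≈ 11500

d = 1/p = 1000/10.6 mas = 94.34 pc
M = m − 5 log₁₀ d + 5 = -0.45 − 5·1.9747 + 5 = -5.323
M − M_☉ = -5.323 − 4.83 = -10.153
L/L_☉ = 10^(−0.4 × -10.153) = 11520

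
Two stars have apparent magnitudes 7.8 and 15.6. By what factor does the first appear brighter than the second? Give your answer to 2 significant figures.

1300

Magnitude difference = -7.8
Flux ratio = 10^(−0.4 Δm) = 10^(−0.4 × -7.8) = 10^3.120 = 1318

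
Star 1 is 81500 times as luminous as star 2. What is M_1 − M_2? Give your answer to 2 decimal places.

M_1 − M_2 ≈ -12.28

Pogson: ΔM = −2.5 log₁₀(ratio) = −2.5 log₁₀(81500) = −2.5 × 4.9112 = -12.278
Star 1 is brighter, so it has the smaller magnitude: the difference is negative.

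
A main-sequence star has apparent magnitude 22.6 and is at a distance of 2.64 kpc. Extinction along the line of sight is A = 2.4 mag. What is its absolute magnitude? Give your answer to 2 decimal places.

M ≈ 8.09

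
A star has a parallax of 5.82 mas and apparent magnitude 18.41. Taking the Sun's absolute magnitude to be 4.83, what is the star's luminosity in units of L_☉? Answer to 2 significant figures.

L/L_☉ ≈ 1.1×10^-3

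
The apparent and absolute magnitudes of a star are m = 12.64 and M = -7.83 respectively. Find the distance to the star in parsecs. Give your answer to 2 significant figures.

d ≈ 120000 pc

μ = m − M = 20.470
m − M = 5 log₁₀ d − 5
log₁₀ d = (m − M)/5 + 1 = 5.0940
d = 10^5.0940 = 124200 pc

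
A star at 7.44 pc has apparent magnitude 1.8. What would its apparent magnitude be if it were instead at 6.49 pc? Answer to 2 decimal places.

Flux ∝ 1/d², so Δm = 5 log₁₀(d₂/d₁) = 5 log₁₀(6.49/7.44) = -0.297
m₂ = m₁ + Δm = 1.8 + (-0.297) = 1.503

m ≈ 1.50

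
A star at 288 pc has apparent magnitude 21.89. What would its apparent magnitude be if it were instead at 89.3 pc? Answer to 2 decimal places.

Flux ∝ 1/d², so Δm = 5 log₁₀(d₂/d₁) = 5 log₁₀(89.3/288) = -2.543
m₂ = m₁ + Δm = 21.89 + (-2.543) = 19.347

m ≈ 19.35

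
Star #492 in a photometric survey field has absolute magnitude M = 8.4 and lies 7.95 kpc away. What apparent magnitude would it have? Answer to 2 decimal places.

m ≈ 22.90

d = 7.95 kpc = 7950 pc
m = M + 5 log₁₀ d − 5 = 8.4 + 5·3.9004 − 5 = 22.902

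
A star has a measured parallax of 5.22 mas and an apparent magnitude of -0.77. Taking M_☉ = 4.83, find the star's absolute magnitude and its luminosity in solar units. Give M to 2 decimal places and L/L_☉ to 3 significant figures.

M ≈ -7.18; L/L_☉ ≈ 63800

d = 1/p = 1000/5.22 mas = 191.6 pc
M = m − 5 log₁₀ d + 5 = -0.77 − 5·2.2823 + 5 = -7.182
M − M_☉ = -7.182 − 4.83 = -12.012
L/L_☉ = 10^(−0.4 × -12.012) = 63780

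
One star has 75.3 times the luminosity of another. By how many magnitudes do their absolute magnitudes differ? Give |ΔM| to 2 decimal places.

|ΔM| ≈ 4.69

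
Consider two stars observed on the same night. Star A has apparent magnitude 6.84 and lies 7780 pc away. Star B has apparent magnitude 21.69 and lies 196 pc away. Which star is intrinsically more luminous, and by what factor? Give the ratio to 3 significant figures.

Star A is more luminous, by a factor of 1.37×10^9.

Star A: M = m − 5 log₁₀ d + 5 = 6.84 − 5·3.8910 + 5 = -7.615
Star B: M = m − 5 log₁₀ d + 5 = 21.69 − 5·2.2923 + 5 = 15.229
ΔM = M_A − M_B = -7.615 − (15.229) = -22.844; smaller M is more luminous → Star A.
L ratio = 10^(0.4 |ΔM|) = 10^9.137 = 1.372×10^9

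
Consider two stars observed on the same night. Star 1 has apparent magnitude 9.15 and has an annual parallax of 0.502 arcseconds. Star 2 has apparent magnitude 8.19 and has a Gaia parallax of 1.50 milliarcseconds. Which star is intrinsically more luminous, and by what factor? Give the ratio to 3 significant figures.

Star 2 is more luminous, by a factor of 271000.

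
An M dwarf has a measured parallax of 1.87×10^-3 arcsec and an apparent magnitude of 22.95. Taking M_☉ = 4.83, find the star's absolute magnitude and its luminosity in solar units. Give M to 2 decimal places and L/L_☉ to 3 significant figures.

M ≈ 14.31; L/L_☉ ≈ 1.62×10^-4

d = 1/p = 1/1.87×10^-3″ = 534.8 pc
M = m − 5 log₁₀ d + 5 = 22.95 − 5·2.7282 + 5 = 14.309
M − M_☉ = 14.309 − 4.83 = 9.479
L/L_☉ = 10^(−0.4 × 9.479) = 1.616×10^-4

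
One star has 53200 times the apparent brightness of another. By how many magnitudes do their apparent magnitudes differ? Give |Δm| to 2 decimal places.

Pogson: Δm = −2.5 log₁₀(ratio) = −2.5 log₁₀(53200) = −2.5 × 4.7259 = -11.815

|Δm| ≈ 11.81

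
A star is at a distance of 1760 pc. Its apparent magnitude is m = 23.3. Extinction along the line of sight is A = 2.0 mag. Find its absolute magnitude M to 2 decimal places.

5 log₁₀(d/10 pc) = 5 log₁₀(1760) − 5 = 11.228
M = m − 5 log₁₀(d/10) − A = 23.3 − 11.228 − 2.0 = 10.072

M ≈ 10.07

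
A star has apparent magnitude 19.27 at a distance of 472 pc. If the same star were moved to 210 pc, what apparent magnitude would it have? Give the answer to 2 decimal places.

m ≈ 17.51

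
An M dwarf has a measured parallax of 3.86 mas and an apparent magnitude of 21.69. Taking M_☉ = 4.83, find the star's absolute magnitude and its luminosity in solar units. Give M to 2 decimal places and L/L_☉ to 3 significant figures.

d = 1/p = 1000/3.86 mas = 259.1 pc
M = m − 5 log₁₀ d + 5 = 21.69 − 5·2.4134 + 5 = 14.623
M − M_☉ = 14.623 − 4.83 = 9.793
L/L_☉ = 10^(−0.4 × 9.793) = 1.210×10^-4

M ≈ 14.62; L/L_☉ ≈ 1.21×10^-4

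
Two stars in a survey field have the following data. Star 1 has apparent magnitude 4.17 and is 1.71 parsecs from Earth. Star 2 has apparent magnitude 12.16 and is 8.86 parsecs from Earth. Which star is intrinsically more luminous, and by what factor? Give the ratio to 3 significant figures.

Star 1: M = m − 5 log₁₀ d + 5 = 4.17 − 5·0.2330 + 5 = 8.005
Star 2: M = m − 5 log₁₀ d + 5 = 12.16 − 5·0.9474 + 5 = 12.423
ΔM = M_1 − M_2 = 8.005 − (12.423) = -4.418; smaller M is more luminous → Star 1.
L ratio = 10^(0.4 |ΔM|) = 10^1.767 = 58.50

Star 1 is more luminous, by a factor of 58.5.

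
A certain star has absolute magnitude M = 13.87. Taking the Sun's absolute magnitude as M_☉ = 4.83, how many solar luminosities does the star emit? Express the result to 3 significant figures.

L/L_☉ ≈ 2.42×10^-4

M − M_☉ = 13.87 − 4.83 = 9.040
L/L_☉ = 10^(−0.4 (M − M_☉)) = 10^-3.616 = 2.421×10^-4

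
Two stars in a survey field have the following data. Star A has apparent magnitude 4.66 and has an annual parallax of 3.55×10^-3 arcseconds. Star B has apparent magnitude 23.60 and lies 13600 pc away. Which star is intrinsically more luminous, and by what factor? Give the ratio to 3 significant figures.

Star A: d = 1/p = 1/3.55×10^-3″ = 281.7 pc
Star A: M = m − 5 log₁₀ d + 5 = 4.66 − 5·2.4498 + 5 = -2.589
Star B: M = m − 5 log₁₀ d + 5 = 23.60 − 5·4.1335 + 5 = 7.932
ΔM = M_A − M_B = -2.589 − (7.932) = -10.521; smaller M is more luminous → Star A.
L ratio = 10^(0.4 |ΔM|) = 10^4.208 = 16160

Star A is more luminous, by a factor of 16200.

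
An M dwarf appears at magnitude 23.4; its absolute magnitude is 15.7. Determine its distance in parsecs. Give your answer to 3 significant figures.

Distance modulus: m − M = 23.4 − (15.7) = 7.700
m − M = 5 log₁₀ d − 5
log₁₀ d = (m − M)/5 + 1 = 2.5400
d = 10^2.5400 = 346.7 pc

d ≈ 347 pc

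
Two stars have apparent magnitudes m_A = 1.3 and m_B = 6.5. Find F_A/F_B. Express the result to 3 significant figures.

F_A/F_B ≈ 120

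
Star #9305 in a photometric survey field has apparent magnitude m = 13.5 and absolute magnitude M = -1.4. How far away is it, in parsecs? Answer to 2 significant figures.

μ = m − M = 14.900
m − M = 5 log₁₀ d − 5
log₁₀ d = (m − M)/5 + 1 = 3.9800
d = 10^3.9800 = 9550 pc

d ≈ 9500 pc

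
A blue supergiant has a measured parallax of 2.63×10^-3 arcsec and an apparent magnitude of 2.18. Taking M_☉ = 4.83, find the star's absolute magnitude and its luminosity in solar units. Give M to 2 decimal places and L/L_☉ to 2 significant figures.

M ≈ -5.72; L/L_☉ ≈ 17000

d = 1/p = 1/2.63×10^-3″ = 380.2 pc
M = m − 5 log₁₀ d + 5 = 2.18 − 5·2.5800 + 5 = -5.720
M − M_☉ = -5.720 − 4.83 = -10.550
L/L_☉ = 10^(−0.4 × -10.550) = 16600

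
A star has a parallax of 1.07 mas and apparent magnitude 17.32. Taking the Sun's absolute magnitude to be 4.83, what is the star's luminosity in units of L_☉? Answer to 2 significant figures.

d = 1/p = 1000/1.07 mas = 934.6 pc
M = m − 5 log₁₀ d + 5 = 17.32 − 5·2.9706 + 5 = 7.467
M − M_☉ = 7.467 − 4.83 = 2.637
L/L_☉ = 10^(−0.4 × 2.637) = 0.08815

L/L_☉ ≈ 0.088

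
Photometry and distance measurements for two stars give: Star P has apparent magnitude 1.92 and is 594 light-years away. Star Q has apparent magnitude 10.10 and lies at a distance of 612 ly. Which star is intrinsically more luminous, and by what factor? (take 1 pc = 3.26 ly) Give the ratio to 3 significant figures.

Star P is more luminous, by a factor of 1760.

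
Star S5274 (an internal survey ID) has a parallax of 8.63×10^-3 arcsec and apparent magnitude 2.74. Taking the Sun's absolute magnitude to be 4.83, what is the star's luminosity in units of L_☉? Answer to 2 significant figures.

L/L_☉ ≈ 920

d = 1/p = 1/8.63×10^-3″ = 115.9 pc
M = m − 5 log₁₀ d + 5 = 2.74 − 5·2.0640 + 5 = -2.580
M − M_☉ = -2.580 − 4.83 = -7.410
L/L_☉ = 10^(−0.4 × -7.410) = 920.4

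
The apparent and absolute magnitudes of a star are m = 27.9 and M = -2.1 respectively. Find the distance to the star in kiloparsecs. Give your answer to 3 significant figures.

d ≈ 10000 kpc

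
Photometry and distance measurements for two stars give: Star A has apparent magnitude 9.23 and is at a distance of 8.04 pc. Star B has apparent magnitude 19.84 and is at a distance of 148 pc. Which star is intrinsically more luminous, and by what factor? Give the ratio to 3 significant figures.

Star A is more luminous, by a factor of 51.8.

Star A: M = m − 5 log₁₀ d + 5 = 9.23 − 5·0.9053 + 5 = 9.704
Star B: M = m − 5 log₁₀ d + 5 = 19.84 − 5·2.1703 + 5 = 13.989
ΔM = M_A − M_B = 9.704 − (13.989) = -4.285; smaller M is more luminous → Star A.
L ratio = 10^(0.4 |ΔM|) = 10^1.714 = 51.76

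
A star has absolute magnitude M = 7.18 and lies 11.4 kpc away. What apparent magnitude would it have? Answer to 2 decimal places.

d = 11.4 kpc = 11400 pc
m = M + 5 log₁₀ d − 5 = 7.18 + 5·4.0569 − 5 = 22.465

m ≈ 22.46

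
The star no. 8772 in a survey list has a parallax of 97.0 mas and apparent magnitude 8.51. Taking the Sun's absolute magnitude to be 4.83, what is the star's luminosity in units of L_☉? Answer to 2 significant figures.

d = 1/p = 1000/97.0 mas = 10.31 pc
M = m − 5 log₁₀ d + 5 = 8.51 − 5·1.0132 + 5 = 8.444
M − M_☉ = 8.444 − 4.83 = 3.614
L/L_☉ = 10^(−0.4 × 3.614) = 0.03585

L/L_☉ ≈ 0.036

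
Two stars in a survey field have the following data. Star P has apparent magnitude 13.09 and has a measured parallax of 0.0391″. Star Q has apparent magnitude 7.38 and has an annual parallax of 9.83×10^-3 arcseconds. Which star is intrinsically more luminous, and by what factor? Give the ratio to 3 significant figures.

Star P: d = 1/p = 1/0.0391″ = 25.58 pc
Star P: M = m − 5 log₁₀ d + 5 = 13.09 − 5·1.4078 + 5 = 11.051
Star Q: d = 1/p = 1/9.83×10^-3″ = 101.7 pc
Star Q: M = m − 5 log₁₀ d + 5 = 7.38 − 5·2.0074 + 5 = 2.343
ΔM = M_P − M_Q = 11.051 − (2.343) = 8.708; smaller M is more luminous → Star Q.
L ratio = 10^(0.4 |ΔM|) = 10^3.483 = 3043

Star Q is more luminous, by a factor of 3040.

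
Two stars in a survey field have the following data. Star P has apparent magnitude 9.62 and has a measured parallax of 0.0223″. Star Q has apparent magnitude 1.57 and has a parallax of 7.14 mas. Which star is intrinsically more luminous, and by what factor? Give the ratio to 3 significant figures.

Star Q is more luminous, by a factor of 16200.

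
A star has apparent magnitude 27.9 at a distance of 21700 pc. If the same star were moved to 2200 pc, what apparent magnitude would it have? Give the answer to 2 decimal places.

Flux ∝ 1/d², so Δm = 5 log₁₀(d₂/d₁) = 5 log₁₀(2200/21700) = -4.970
m₂ = m₁ + Δm = 27.9 + (-4.970) = 22.930

m ≈ 22.93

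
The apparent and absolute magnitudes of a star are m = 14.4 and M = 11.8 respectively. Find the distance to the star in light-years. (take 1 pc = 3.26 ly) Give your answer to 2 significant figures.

d ≈ 110 ly

μ = m − M = 2.600
m − M = 5 log₁₀ d − 5
log₁₀ d = (m − M)/5 + 1 = 1.5200
d = 10^1.5200 = 33.11 pc
= 107.9 ly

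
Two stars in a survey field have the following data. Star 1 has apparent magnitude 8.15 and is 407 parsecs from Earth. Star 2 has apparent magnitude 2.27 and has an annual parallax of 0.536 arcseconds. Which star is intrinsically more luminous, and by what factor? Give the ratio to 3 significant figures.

Star 1: M = m − 5 log₁₀ d + 5 = 8.15 − 5·2.6096 + 5 = 0.102
Star 2: d = 1/p = 1/0.536″ = 1.866 pc
Star 2: M = m − 5 log₁₀ d + 5 = 2.27 − 5·0.2708 + 5 = 5.916
ΔM = M_1 − M_2 = 0.102 − (5.916) = -5.814; smaller M is more luminous → Star 1.
L ratio = 10^(0.4 |ΔM|) = 10^2.326 = 211.6

Star 1 is more luminous, by a factor of 212.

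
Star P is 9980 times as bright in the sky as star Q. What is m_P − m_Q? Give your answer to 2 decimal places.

m_P − m_Q ≈ -10.00

Pogson: Δm = −2.5 log₁₀(ratio) = −2.5 log₁₀(9980) = −2.5 × 3.9991 = -9.998
Star P is brighter, so it has the smaller magnitude: the difference is negative.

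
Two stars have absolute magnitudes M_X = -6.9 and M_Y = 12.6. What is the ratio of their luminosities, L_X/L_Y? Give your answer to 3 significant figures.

L_X/L_Y ≈ 6.31×10^7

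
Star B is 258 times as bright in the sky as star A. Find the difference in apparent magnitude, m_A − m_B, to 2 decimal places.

Pogson: Δm = −2.5 log₁₀(ratio) = −2.5 log₁₀(258) = −2.5 × 2.4116 = -6.029
Star B is brighter so has the smaller magnitude: m_A − m_B is positive.

m_A − m_B ≈ 6.03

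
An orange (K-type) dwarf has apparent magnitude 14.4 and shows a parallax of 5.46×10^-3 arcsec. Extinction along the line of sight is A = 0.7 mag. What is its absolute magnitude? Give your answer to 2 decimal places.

M ≈ 7.39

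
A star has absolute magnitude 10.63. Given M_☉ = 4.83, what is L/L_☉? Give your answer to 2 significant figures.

L/L_☉ ≈ 4.8×10^-3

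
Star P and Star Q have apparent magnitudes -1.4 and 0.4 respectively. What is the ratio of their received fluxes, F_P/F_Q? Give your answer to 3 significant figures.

Δm = -1.4 − (0.4) = -1.8
Flux ratio = 10^(−0.4 Δm) = 10^(−0.4 × -1.8) = 10^0.720 = 5.248

F_P/F_Q ≈ 5.25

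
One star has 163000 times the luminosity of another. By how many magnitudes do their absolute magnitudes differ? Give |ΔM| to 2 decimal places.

|ΔM| ≈ 13.03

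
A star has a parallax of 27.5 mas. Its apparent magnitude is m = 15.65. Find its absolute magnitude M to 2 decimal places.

M ≈ 12.85

p = 27.5 mas = 0.0275″ → d = 1/p = 36.36 pc
5 log₁₀(d/10 pc) = 5 log₁₀(36.36) − 5 = 2.803
M = m − 5 log₁₀(d/10) = 15.65 − 2.803 = 12.847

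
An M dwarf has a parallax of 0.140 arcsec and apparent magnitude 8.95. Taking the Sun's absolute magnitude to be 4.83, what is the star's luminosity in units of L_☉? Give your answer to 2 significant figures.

L/L_☉ ≈ 0.011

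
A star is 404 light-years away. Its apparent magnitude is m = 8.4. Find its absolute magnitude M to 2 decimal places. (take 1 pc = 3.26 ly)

d = 404 ly / 3.26 = 123.9 pc
5 log₁₀(d/10 pc) = 5 log₁₀(123.9) − 5 = 5.466
M = m − 5 log₁₀(d/10) = 8.4 − 5.466 = 2.934

M ≈ 2.93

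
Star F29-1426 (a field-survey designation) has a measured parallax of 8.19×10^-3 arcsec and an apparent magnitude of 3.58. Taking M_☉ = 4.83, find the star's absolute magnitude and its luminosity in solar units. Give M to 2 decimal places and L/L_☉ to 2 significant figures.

M ≈ -1.85; L/L_☉ ≈ 470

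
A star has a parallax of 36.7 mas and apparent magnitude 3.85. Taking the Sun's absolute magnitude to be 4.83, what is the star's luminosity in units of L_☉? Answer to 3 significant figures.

d = 1/p = 1000/36.7 mas = 27.25 pc
M = m − 5 log₁₀ d + 5 = 3.85 − 5·1.4353 + 5 = 1.673
M − M_☉ = 1.673 − 4.83 = -3.157
L/L_☉ = 10^(−0.4 × -3.157) = 18.31

L/L_☉ ≈ 18.3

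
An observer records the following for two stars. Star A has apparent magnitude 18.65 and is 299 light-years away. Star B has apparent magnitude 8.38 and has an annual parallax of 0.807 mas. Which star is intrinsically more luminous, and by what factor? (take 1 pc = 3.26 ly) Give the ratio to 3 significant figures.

Star B is more luminous, by a factor of 2.34×10^6.

Star A: d = 299 ly / 3.26 = 91.72 pc
Star A: M = m − 5 log₁₀ d + 5 = 18.65 − 5·1.9625 + 5 = 13.838
Star B: p = 0.807 mas = 8.07×10^-4″ → d = 1/p = 1239 pc
Star B: M = m − 5 log₁₀ d + 5 = 8.38 − 5·3.0931 + 5 = -2.086
ΔM = M_A − M_B = 13.838 − (-2.086) = 15.923; smaller M is more luminous → Star B.
L ratio = 10^(0.4 |ΔM|) = 10^6.369 = 2.341×10^6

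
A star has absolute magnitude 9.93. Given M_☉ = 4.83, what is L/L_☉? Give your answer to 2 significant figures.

M − M_☉ = 9.93 − 4.83 = 5.100
L/L_☉ = 10^(−0.4 (M − M_☉)) = 10^-2.040 = 9.120×10^-3

L/L_☉ ≈ 9.1×10^-3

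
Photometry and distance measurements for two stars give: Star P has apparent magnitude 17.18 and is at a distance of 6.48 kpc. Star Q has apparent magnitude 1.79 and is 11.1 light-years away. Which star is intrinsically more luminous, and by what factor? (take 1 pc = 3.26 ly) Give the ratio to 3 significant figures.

Star P is more luminous, by a factor of 2.53.

Star P: d = 6.48 kpc = 6480 pc
Star P: M = m − 5 log₁₀ d + 5 = 17.18 − 5·3.8116 + 5 = 3.122
Star Q: d = 11.1 ly / 3.26 = 3.405 pc
Star Q: M = m − 5 log₁₀ d + 5 = 1.79 − 5·0.5321 + 5 = 4.129
ΔM = M_P − M_Q = 3.122 − (4.129) = -1.007; smaller M is more luminous → Star P.
L ratio = 10^(0.4 |ΔM|) = 10^0.403 = 2.529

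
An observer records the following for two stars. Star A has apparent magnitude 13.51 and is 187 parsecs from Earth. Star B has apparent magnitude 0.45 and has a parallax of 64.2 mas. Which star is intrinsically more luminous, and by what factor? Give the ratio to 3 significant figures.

Star A: M = m − 5 log₁₀ d + 5 = 13.51 − 5·2.2718 + 5 = 7.151
Star B: p = 64.2 mas = 0.0642″ → d = 1/p = 15.58 pc
Star B: M = m − 5 log₁₀ d + 5 = 0.45 − 5·1.1925 + 5 = -0.512
ΔM = M_A − M_B = 7.151 − (-0.512) = 7.663; smaller M is more luminous → Star B.
L ratio = 10^(0.4 |ΔM|) = 10^3.065 = 1162

Star B is more luminous, by a factor of 1160.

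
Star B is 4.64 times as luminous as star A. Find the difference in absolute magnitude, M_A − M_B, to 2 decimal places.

M_A − M_B ≈ 1.67

Pogson: ΔM = −2.5 log₁₀(ratio) = −2.5 log₁₀(4.64) = −2.5 × 0.6665 = -1.666
Star B is brighter so has the smaller magnitude: M_A − M_B is positive.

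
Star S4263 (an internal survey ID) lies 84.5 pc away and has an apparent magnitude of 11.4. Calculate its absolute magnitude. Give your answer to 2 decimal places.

M ≈ 6.77

5 log₁₀(d/10 pc) = 5 log₁₀(84.50) − 5 = 4.634
M = m − 5 log₁₀(d/10) = 11.4 − 4.634 = 6.766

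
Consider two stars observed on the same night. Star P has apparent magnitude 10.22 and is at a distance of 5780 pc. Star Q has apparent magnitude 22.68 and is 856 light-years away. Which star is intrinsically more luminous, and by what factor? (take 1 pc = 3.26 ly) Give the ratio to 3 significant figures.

Star P is more luminous, by a factor of 4.67×10^7.

Star P: M = m − 5 log₁₀ d + 5 = 10.22 − 5·3.7619 + 5 = -3.590
Star Q: d = 856 ly / 3.26 = 262.6 pc
Star Q: M = m − 5 log₁₀ d + 5 = 22.68 − 5·2.4193 + 5 = 15.584
ΔM = M_P − M_Q = -3.590 − (15.584) = -19.173; smaller M is more luminous → Star P.
L ratio = 10^(0.4 |ΔM|) = 10^7.669 = 4.670×10^7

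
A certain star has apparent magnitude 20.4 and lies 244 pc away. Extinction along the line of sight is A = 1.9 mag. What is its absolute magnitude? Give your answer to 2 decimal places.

5 log₁₀(d/10 pc) = 5 log₁₀(244.0) − 5 = 6.937
M = m − 5 log₁₀(d/10) − A = 20.4 − 6.937 − 1.9 = 11.563

M ≈ 11.56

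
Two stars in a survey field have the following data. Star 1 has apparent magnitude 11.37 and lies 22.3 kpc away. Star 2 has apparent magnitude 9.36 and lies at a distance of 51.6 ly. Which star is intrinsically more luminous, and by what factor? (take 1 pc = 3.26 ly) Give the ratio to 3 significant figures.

Star 1: d = 22.3 kpc = 22300 pc
Star 1: M = m − 5 log₁₀ d + 5 = 11.37 − 5·4.3483 + 5 = -5.372
Star 2: d = 51.6 ly / 3.26 = 15.83 pc
Star 2: M = m − 5 log₁₀ d + 5 = 9.36 − 5·1.1994 + 5 = 8.363
ΔM = M_1 − M_2 = -5.372 − (8.363) = -13.734; smaller M is more luminous → Star 1.
L ratio = 10^(0.4 |ΔM|) = 10^5.494 = 311700

Star 1 is more luminous, by a factor of 312000.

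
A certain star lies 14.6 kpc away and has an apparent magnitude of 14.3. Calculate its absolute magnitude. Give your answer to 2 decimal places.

M ≈ -1.52

d = 14.6 kpc = 14600 pc
5 log₁₀(d/10 pc) = 5 log₁₀(14600) − 5 = 15.822
M = m − 5 log₁₀(d/10) = 14.3 − 15.822 = -1.522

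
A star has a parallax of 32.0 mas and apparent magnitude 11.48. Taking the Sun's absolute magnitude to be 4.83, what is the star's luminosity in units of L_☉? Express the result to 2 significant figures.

L/L_☉ ≈ 0.021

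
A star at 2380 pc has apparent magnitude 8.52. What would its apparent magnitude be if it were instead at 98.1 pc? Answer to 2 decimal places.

m ≈ 1.60

Flux ∝ 1/d², so Δm = 5 log₁₀(d₂/d₁) = 5 log₁₀(98.1/2380) = -6.925
m₂ = m₁ + Δm = 8.52 + (-6.925) = 1.595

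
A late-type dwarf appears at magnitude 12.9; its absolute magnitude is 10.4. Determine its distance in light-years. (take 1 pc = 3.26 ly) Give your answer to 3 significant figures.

d ≈ 103 ly

Distance modulus: m − M = 12.9 − (10.4) = 2.500
m − M = 5 log₁₀ d − 5
log₁₀ d = (m − M)/5 + 1 = 1.5000
d = 10^1.5000 = 31.62 pc
= 103.1 ly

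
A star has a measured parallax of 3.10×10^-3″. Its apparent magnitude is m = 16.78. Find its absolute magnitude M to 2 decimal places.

d = 1/p = 1/3.10×10^-3″ = 322.6 pc
5 log₁₀(d/10 pc) = 5 log₁₀(322.6) − 5 = 7.543
M = m − 5 log₁₀(d/10) = 16.78 − 7.543 = 9.237

M ≈ 9.24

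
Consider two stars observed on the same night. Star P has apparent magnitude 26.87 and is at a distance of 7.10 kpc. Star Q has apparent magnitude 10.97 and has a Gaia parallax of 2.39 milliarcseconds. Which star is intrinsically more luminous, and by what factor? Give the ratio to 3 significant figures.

Star Q is more luminous, by a factor of 7960.

Star P: d = 7.10 kpc = 7100 pc
Star P: M = m − 5 log₁₀ d + 5 = 26.87 − 5·3.8513 + 5 = 12.614
Star Q: p = 2.39 mas = 2.39×10^-3″ → d = 1/p = 418.4 pc
Star Q: M = m − 5 log₁₀ d + 5 = 10.97 − 5·2.6216 + 5 = 2.862
ΔM = M_P − M_Q = 12.614 − (2.862) = 9.752; smaller M is more luminous → Star Q.
L ratio = 10^(0.4 |ΔM|) = 10^3.901 = 7956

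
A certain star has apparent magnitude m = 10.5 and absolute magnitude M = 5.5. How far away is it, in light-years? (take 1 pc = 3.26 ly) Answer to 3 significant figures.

Distance modulus: m − M = 10.5 − (5.5) = 5.000
m − M = 5 log₁₀ d − 5
log₁₀ d = (m − M)/5 + 1 = 2.0000
d = 10^2.0000 = 100.0 pc
= 326.0 ly

d ≈ 326 ly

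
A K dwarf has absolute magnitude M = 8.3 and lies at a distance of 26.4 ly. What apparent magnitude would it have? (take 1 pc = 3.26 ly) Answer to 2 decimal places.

m ≈ 7.84

d = 26.4 ly / 3.26 = 8.098 pc
m = M + 5 log₁₀ d − 5 = 8.3 + 5·0.9084 − 5 = 7.842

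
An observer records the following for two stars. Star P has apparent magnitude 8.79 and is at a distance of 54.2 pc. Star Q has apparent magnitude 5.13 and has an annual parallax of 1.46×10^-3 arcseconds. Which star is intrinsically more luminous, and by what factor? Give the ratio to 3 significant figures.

Star P: M = m − 5 log₁₀ d + 5 = 8.79 − 5·1.7340 + 5 = 5.120
Star Q: d = 1/p = 1/1.46×10^-3″ = 684.9 pc
Star Q: M = m − 5 log₁₀ d + 5 = 5.13 − 5·2.8356 + 5 = -4.048
ΔM = M_P − M_Q = 5.120 − (-4.048) = 9.168; smaller M is more luminous → Star Q.
L ratio = 10^(0.4 |ΔM|) = 10^3.667 = 4648

Star Q is more luminous, by a factor of 4650.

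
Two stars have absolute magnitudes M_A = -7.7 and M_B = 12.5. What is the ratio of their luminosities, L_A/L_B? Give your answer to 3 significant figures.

L_A/L_B ≈ 1.20×10^8

ΔM = M_A − M_B = -20.2
L_A/L_B = 10^(−0.4 ΔM) = 10^8.080 = 1.202×10^8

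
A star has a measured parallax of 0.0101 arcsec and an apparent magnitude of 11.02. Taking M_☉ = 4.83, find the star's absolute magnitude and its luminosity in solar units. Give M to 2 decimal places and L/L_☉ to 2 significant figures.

d = 1/p = 1/0.0101″ = 99.01 pc
M = m − 5 log₁₀ d + 5 = 11.02 − 5·1.9957 + 5 = 6.042
M − M_☉ = 6.042 − 4.83 = 1.212
L/L_☉ = 10^(−0.4 × 1.212) = 0.3276

M ≈ 6.04; L/L_☉ ≈ 0.33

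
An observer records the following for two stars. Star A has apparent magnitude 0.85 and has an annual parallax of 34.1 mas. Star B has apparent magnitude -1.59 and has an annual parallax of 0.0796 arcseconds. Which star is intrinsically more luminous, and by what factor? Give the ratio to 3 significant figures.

Star B is more luminous, by a factor of 1.74.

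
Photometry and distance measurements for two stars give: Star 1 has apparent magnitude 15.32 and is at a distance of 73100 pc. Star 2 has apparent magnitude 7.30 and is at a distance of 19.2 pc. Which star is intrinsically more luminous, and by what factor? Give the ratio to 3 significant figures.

Star 1: M = m − 5 log₁₀ d + 5 = 15.32 − 5·4.8639 + 5 = -4.000
Star 2: M = m − 5 log₁₀ d + 5 = 7.30 − 5·1.2833 + 5 = 5.883
ΔM = M_1 − M_2 = -4.000 − (5.883) = -9.883; smaller M is more luminous → Star 1.
L ratio = 10^(0.4 |ΔM|) = 10^3.953 = 8979

Star 1 is more luminous, by a factor of 8980.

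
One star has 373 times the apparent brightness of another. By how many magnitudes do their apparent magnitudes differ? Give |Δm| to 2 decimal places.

|Δm| ≈ 6.43

Pogson: Δm = −2.5 log₁₀(ratio) = −2.5 log₁₀(373) = −2.5 × 2.5717 = -6.429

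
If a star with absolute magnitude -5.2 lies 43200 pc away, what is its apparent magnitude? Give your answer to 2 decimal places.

m ≈ 12.98

m = M + 5 log₁₀ d − 5 = -5.2 + 5·4.6355 − 5 = 12.977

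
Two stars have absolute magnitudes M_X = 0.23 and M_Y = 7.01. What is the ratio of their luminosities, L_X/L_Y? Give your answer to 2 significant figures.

L_X/L_Y ≈ 520

ΔM = M_X − M_Y = -6.78
L_X/L_Y = 10^(−0.4 ΔM) = 10^2.712 = 515.2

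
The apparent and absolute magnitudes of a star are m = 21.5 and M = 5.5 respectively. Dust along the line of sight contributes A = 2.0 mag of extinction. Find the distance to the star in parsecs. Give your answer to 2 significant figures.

d ≈ 6300 pc

m − M = 5 log₁₀(d/10 pc) + A  ⇒  21.5 − (5.5) − 2.0 = 5 log₁₀(d/10)
14.000 = 5 log₁₀(d/10)
log₁₀ d = (m − M − A)/5 + 1 = 3.8000
d = 10^3.8000 = 6310 pc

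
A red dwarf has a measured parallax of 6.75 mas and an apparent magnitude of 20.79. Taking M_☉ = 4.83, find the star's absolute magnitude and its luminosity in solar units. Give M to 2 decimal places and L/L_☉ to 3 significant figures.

d = 1/p = 1000/6.75 mas = 148.1 pc
M = m − 5 log₁₀ d + 5 = 20.79 − 5·2.1707 + 5 = 14.937
M − M_☉ = 14.937 − 4.83 = 10.107
L/L_☉ = 10^(−0.4 × 10.107) = 9.066×10^-5

M ≈ 14.94; L/L_☉ ≈ 9.07×10^-5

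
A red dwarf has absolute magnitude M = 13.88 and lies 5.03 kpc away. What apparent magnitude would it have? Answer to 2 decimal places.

d = 5.03 kpc = 5030 pc
m = M + 5 log₁₀ d − 5 = 13.88 + 5·3.7016 − 5 = 27.388

m ≈ 27.39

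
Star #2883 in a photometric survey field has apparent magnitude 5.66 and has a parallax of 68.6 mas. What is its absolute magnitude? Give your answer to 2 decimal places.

p = 68.6 mas = 0.0686″ → d = 1/p = 14.58 pc
5 log₁₀(d/10 pc) = 5 log₁₀(14.58) − 5 = 0.818
M = m − 5 log₁₀(d/10) = 5.66 − 0.818 = 4.842

M ≈ 4.84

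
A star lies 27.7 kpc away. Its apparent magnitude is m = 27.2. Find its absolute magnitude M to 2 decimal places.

d = 27.7 kpc = 27700 pc
5 log₁₀(d/10 pc) = 5 log₁₀(27700) − 5 = 17.212
M = m − 5 log₁₀(d/10) = 27.2 − 17.212 = 9.988

M ≈ 9.99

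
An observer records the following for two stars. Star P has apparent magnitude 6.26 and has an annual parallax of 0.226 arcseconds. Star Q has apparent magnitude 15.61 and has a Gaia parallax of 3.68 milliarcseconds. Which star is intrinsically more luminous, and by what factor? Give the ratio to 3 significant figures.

Star P: d = 1/p = 1/0.226″ = 4.425 pc
Star P: M = m − 5 log₁₀ d + 5 = 6.26 − 5·0.6459 + 5 = 8.031
Star Q: p = 3.68 mas = 3.68×10^-3″ → d = 1/p = 271.7 pc
Star Q: M = m − 5 log₁₀ d + 5 = 15.61 − 5·2.4342 + 5 = 8.439
ΔM = M_P − M_Q = 8.031 − (8.439) = -0.409; smaller M is more luminous → Star P.
L ratio = 10^(0.4 |ΔM|) = 10^0.163 = 1.457

Star P is more luminous, by a factor of 1.46.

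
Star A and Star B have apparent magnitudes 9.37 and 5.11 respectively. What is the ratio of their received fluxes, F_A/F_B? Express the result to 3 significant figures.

Δm = 9.37 − (5.11) = 4.26
Flux ratio = 10^(−0.4 Δm) = 10^(−0.4 × 4.26) = 10^-1.704 = 0.01977

F_A/F_B ≈ 0.0198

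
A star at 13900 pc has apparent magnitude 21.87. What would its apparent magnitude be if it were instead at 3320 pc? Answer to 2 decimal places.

Flux ∝ 1/d², so Δm = 5 log₁₀(d₂/d₁) = 5 log₁₀(3320/13900) = -3.109
m₂ = m₁ + Δm = 21.87 + (-3.109) = 18.761

m ≈ 18.76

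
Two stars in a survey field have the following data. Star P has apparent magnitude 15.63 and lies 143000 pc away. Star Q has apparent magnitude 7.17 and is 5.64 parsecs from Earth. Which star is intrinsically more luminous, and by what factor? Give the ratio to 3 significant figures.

Star P is more luminous, by a factor of 266000.

Star P: M = m − 5 log₁₀ d + 5 = 15.63 − 5·5.1553 + 5 = -5.147
Star Q: M = m − 5 log₁₀ d + 5 = 7.17 − 5·0.7513 + 5 = 8.414
ΔM = M_P − M_Q = -5.147 − (8.414) = -13.560; smaller M is more luminous → Star P.
L ratio = 10^(0.4 |ΔM|) = 10^5.424 = 265500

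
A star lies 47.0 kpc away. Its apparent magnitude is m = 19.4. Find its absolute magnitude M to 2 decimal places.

d = 47.0 kpc = 47000 pc
5 log₁₀(d/10 pc) = 5 log₁₀(47000) − 5 = 18.360
M = m − 5 log₁₀(d/10) = 19.4 − 18.360 = 1.040

M ≈ 1.04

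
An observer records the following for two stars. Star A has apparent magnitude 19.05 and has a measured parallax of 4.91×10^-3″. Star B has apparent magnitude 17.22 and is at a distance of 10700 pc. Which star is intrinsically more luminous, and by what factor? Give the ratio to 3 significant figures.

Star B is more luminous, by a factor of 14900.

Star A: d = 1/p = 1/4.91×10^-3″ = 203.7 pc
Star A: M = m − 5 log₁₀ d + 5 = 19.05 − 5·2.3089 + 5 = 12.505
Star B: M = m − 5 log₁₀ d + 5 = 17.22 − 5·4.0294 + 5 = 2.073
ΔM = M_A − M_B = 12.505 − (2.073) = 10.432; smaller M is more luminous → Star B.
L ratio = 10^(0.4 |ΔM|) = 10^4.173 = 14890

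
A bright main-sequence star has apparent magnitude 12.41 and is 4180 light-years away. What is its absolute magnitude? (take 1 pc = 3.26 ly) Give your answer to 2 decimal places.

M ≈ 1.87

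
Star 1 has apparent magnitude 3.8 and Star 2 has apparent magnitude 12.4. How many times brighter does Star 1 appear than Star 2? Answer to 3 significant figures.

2750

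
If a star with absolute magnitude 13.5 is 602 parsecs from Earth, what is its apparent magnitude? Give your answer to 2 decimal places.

m = M + 5 log₁₀ d − 5 = 13.5 + 5·2.7796 − 5 = 22.398

m ≈ 22.40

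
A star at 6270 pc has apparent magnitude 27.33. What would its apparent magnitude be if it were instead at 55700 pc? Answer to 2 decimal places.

Flux ∝ 1/d², so Δm = 5 log₁₀(d₂/d₁) = 5 log₁₀(55700/6270) = 4.743
m₂ = m₁ + Δm = 27.33 + (4.743) = 32.073

m ≈ 32.07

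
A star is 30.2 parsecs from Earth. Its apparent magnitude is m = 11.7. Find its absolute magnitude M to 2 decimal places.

5 log₁₀(d/10 pc) = 5 log₁₀(30.20) − 5 = 2.400
M = m − 5 log₁₀(d/10) = 11.7 − 2.400 = 9.300

M ≈ 9.30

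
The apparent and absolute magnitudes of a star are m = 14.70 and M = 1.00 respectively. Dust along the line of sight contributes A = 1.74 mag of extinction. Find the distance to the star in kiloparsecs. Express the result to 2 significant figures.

m − M = 5 log₁₀(d/10 pc) + A  ⇒  14.70 − (1.00) − 1.74 = 5 log₁₀(d/10)
11.960 = 5 log₁₀(d/10)
log₁₀ d = (m − M − A)/5 + 1 = 3.3920
d = 10^3.3920 = 2466 pc
= 2.466 kpc

d ≈ 2.5 kpc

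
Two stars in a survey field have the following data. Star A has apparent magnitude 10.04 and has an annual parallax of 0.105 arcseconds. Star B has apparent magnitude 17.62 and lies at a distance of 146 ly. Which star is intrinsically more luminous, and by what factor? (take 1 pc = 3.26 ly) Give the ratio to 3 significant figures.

Star A is more luminous, by a factor of 48.7.

Star A: d = 1/p = 1/0.105″ = 9.524 pc
Star A: M = m − 5 log₁₀ d + 5 = 10.04 − 5·0.9788 + 5 = 10.146
Star B: d = 146 ly / 3.26 = 44.79 pc
Star B: M = m − 5 log₁₀ d + 5 = 17.62 − 5·1.6511 + 5 = 14.364
ΔM = M_A − M_B = 10.146 − (14.364) = -4.218; smaller M is more luminous → Star A.
L ratio = 10^(0.4 |ΔM|) = 10^1.687 = 48.68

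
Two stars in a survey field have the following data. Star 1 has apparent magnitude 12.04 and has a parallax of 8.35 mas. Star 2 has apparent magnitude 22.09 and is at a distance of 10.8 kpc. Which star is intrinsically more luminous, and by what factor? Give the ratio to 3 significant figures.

Star 1: p = 8.35 mas = 8.35×10^-3″ → d = 1/p = 119.8 pc
Star 1: M = m − 5 log₁₀ d + 5 = 12.04 − 5·2.0783 + 5 = 6.648
Star 2: d = 10.8 kpc = 10800 pc
Star 2: M = m − 5 log₁₀ d + 5 = 22.09 − 5·4.0334 + 5 = 6.923
ΔM = M_1 − M_2 = 6.648 − (6.923) = -0.274; smaller M is more luminous → Star 1.
L ratio = 10^(0.4 |ΔM|) = 10^0.110 = 1.288

Star 1 is more luminous, by a factor of 1.29.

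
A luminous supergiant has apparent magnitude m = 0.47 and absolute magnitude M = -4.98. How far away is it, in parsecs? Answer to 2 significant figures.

d ≈ 120 pc

μ = m − M = 5.450
m − M = 5 log₁₀ d − 5
log₁₀ d = (m − M)/5 + 1 = 2.0900
d = 10^2.0900 = 123.0 pc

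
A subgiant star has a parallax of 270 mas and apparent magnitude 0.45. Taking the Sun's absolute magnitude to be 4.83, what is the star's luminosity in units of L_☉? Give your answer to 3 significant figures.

d = 1/p = 1000/270 mas = 3.704 pc
M = m − 5 log₁₀ d + 5 = 0.45 − 5·0.5686 + 5 = 2.607
M − M_☉ = 2.607 − 4.83 = -2.223
L/L_☉ = 10^(−0.4 × -2.223) = 7.749

L/L_☉ ≈ 7.75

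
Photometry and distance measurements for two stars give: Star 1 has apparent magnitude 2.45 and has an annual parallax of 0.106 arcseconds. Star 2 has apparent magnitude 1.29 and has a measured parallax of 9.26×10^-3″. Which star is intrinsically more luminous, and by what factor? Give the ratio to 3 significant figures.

Star 2 is more luminous, by a factor of 381.

Star 1: d = 1/p = 1/0.106″ = 9.434 pc
Star 1: M = m − 5 log₁₀ d + 5 = 2.45 − 5·0.9747 + 5 = 2.577
Star 2: d = 1/p = 1/9.26×10^-3″ = 108.0 pc
Star 2: M = m − 5 log₁₀ d + 5 = 1.29 − 5·2.0334 + 5 = -3.877
ΔM = M_1 − M_2 = 2.577 − (-3.877) = 6.453; smaller M is more luminous → Star 2.
L ratio = 10^(0.4 |ΔM|) = 10^2.581 = 381.4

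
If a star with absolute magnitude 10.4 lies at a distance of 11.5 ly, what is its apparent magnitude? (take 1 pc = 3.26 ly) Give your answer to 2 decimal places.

m ≈ 8.14

d = 11.5 ly / 3.26 = 3.528 pc
m = M + 5 log₁₀ d − 5 = 10.4 + 5·0.5475 − 5 = 8.137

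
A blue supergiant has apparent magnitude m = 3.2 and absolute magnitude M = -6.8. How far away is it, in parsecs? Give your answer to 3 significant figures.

d ≈ 1000 pc

μ = m − M = 10.000
m − M = 5 log₁₀ d − 5
log₁₀ d = (m − M)/5 + 1 = 3.0000
d = 10^3.0000 = 1000 pc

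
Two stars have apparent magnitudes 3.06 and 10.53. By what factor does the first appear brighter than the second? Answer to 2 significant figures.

Δm = 3.06 − (10.53) = -7.47
Flux ratio = 10^(−0.4 Δm) = 10^(−0.4 × -7.47) = 10^2.988 = 972.7

970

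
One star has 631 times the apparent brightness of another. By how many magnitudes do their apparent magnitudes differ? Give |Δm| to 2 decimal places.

|Δm| ≈ 7.00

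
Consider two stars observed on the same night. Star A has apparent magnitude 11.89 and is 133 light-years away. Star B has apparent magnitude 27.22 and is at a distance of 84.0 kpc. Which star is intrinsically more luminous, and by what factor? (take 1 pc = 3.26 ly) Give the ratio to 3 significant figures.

Star B is more luminous, by a factor of 3.13.

Star A: d = 133 ly / 3.26 = 40.80 pc
Star A: M = m − 5 log₁₀ d + 5 = 11.89 − 5·1.6106 + 5 = 8.837
Star B: d = 84.0 kpc = 84000 pc
Star B: M = m − 5 log₁₀ d + 5 = 27.22 − 5·4.9243 + 5 = 7.599
ΔM = M_A − M_B = 8.837 − (7.599) = 1.238; smaller M is more luminous → Star B.
L ratio = 10^(0.4 |ΔM|) = 10^0.495 = 3.128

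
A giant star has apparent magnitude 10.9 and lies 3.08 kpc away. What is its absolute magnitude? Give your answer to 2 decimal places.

M ≈ -1.54

d = 3.08 kpc = 3080 pc
5 log₁₀(d/10 pc) = 5 log₁₀(3080) − 5 = 12.443
M = m − 5 log₁₀(d/10) = 10.9 − 12.443 = -1.543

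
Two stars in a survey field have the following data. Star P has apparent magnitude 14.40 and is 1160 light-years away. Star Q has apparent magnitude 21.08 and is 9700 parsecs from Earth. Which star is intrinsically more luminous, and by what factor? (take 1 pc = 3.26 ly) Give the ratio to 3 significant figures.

Star Q is more luminous, by a factor of 1.58.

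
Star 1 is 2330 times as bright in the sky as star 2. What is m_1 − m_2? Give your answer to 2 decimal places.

m_1 − m_2 ≈ -8.42

Pogson: Δm = −2.5 log₁₀(ratio) = −2.5 log₁₀(2330) = −2.5 × 3.3674 = -8.418
Star 1 is brighter, so it has the smaller magnitude: the difference is negative.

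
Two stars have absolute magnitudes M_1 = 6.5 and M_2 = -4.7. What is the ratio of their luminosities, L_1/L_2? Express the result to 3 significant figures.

ΔM = M_1 − M_2 = 11.2
L_1/L_2 = 10^(−0.4 ΔM) = 10^-4.480 = 3.311×10^-5

L_1/L_2 ≈ 3.31×10^-5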